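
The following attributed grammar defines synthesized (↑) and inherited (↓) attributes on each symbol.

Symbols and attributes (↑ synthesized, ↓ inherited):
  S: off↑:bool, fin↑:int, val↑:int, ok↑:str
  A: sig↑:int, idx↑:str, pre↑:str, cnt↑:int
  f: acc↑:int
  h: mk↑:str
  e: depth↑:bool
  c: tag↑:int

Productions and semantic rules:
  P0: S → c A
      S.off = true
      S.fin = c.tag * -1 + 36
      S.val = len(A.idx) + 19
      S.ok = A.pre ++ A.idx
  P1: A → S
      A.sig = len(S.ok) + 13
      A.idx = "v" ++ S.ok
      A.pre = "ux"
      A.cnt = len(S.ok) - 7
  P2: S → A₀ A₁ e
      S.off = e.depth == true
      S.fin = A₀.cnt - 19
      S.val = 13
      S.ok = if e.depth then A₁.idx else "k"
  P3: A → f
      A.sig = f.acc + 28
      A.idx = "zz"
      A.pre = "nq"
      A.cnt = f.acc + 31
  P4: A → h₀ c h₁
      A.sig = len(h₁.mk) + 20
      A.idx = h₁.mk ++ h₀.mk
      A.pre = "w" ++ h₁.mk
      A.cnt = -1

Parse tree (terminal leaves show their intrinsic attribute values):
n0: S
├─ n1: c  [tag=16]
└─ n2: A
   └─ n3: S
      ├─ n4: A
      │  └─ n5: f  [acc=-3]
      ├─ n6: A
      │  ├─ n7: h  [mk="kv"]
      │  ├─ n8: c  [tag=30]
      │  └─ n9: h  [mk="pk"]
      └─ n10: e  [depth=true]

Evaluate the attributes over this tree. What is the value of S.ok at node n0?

"uxvpkkv"

1. n1.tag = 16  [terminal]
2. n5.acc = -3  [terminal]
3. n4.sig = 25  [f.acc + 28]
4. n4.idx = "zz"  ["zz"]
5. n4.pre = "nq"  ["nq"]
6. n4.cnt = 28  [f.acc + 31]
7. n7.mk = "kv"  [terminal]
8. n8.tag = 30  [terminal]
9. n9.mk = "pk"  [terminal]
10. n6.sig = 22  [len(h₁.mk) + 20]
11. n6.idx = "pkkv"  [h₁.mk ++ h₀.mk]
12. n6.pre = "wpk"  ["w" ++ h₁.mk]
13. n6.cnt = -1  [-1]
14. n10.depth = true  [terminal]
15. n3.off = true  [e.depth == true]
16. n3.fin = 9  [A₀.cnt - 19]
17. n3.val = 13  [13]
18. n3.ok = "pkkv"  [if e.depth then A₁.idx else "k"]
19. n2.sig = 17  [len(S.ok) + 13]
20. n2.idx = "vpkkv"  ["v" ++ S.ok]
21. n2.pre = "ux"  ["ux"]
22. n2.cnt = -3  [len(S.ok) - 7]
23. n0.off = true  [true]
24. n0.fin = 20  [c.tag * -1 + 36]
25. n0.val = 24  [len(A.idx) + 19]
26. n0.ok = "uxvpkkv"  [A.pre ++ A.idx]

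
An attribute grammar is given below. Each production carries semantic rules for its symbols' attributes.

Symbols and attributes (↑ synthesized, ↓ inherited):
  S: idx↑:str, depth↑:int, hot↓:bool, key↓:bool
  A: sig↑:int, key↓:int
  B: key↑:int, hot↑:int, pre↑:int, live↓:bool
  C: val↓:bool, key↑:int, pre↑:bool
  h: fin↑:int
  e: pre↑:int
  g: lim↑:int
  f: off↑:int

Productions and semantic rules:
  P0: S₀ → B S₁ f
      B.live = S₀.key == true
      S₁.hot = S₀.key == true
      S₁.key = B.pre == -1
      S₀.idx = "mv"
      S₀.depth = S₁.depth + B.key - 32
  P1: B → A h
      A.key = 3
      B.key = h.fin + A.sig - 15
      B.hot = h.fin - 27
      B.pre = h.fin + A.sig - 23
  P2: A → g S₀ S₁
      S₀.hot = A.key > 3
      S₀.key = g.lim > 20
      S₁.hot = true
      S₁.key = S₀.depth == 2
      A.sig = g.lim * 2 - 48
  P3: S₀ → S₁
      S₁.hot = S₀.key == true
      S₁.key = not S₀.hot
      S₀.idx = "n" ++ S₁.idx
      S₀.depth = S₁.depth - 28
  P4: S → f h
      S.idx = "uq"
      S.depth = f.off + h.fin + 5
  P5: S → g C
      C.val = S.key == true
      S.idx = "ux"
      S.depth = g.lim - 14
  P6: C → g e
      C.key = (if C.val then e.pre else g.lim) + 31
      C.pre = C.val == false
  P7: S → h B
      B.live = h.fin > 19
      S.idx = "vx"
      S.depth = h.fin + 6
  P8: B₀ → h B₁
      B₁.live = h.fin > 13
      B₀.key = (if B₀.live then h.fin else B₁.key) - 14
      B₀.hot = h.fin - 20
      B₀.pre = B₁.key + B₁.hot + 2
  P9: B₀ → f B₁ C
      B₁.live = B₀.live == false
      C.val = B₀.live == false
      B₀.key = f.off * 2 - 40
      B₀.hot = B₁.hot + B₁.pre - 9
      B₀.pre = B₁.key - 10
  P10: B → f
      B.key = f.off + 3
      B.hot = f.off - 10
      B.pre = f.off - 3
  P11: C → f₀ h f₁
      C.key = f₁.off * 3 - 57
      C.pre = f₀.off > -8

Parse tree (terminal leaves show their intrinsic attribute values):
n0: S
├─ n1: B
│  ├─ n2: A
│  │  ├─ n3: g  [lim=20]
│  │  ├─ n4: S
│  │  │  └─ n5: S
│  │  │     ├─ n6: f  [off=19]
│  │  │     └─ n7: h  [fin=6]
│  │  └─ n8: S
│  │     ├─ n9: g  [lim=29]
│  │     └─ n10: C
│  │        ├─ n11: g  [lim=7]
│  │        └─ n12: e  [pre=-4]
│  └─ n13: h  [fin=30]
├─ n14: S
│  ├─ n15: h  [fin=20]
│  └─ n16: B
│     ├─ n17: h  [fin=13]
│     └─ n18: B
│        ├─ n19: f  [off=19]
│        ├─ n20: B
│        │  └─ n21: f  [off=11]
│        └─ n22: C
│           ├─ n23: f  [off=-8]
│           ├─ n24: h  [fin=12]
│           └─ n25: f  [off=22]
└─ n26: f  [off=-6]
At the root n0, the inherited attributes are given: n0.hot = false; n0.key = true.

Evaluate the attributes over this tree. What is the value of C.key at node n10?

1. n0.hot = false  [given at root]
2. n0.key = true  [given at root]
3. n1.live = true  [S₀.key == true]
4. n2.key = 3  [3]
5. n3.lim = 20  [terminal]
6. n4.hot = false  [A.key > 3]
7. n4.key = false  [g.lim > 20]
8. n5.hot = false  [S₀.key == true]
9. n5.key = true  [not S₀.hot]
10. n6.off = 19  [terminal]
11. n7.fin = 6  [terminal]
12. n5.idx = "uq"  ["uq"]
13. n5.depth = 30  [f.off + h.fin + 5]
14. n4.idx = "nuq"  ["n" ++ S₁.idx]
15. n4.depth = 2  [S₁.depth - 28]
16. n8.hot = true  [true]
17. n8.key = true  [S₀.depth == 2]
18. n9.lim = 29  [terminal]
19. n10.val = true  [S.key == true]
20. n11.lim = 7  [terminal]
21. n12.pre = -4  [terminal]
22. n10.key = 27  [(if C.val then e.pre else g.lim) + 31]
23. n10.pre = false  [C.val == false]
24. n8.idx = "ux"  ["ux"]
25. n8.depth = 15  [g.lim - 14]
26. n2.sig = -8  [g.lim * 2 - 48]
27. n13.fin = 30  [terminal]
28. n1.key = 7  [h.fin + A.sig - 15]
29. n1.hot = 3  [h.fin - 27]
30. n1.pre = -1  [h.fin + A.sig - 23]
31. n14.hot = true  [S₀.key == true]
32. n14.key = true  [B.pre == -1]
33. n15.fin = 20  [terminal]
34. n16.live = true  [h.fin > 19]
35. n17.fin = 13  [terminal]
36. n18.live = false  [h.fin > 13]
37. n19.off = 19  [terminal]
38. n20.live = true  [B₀.live == false]
39. n21.off = 11  [terminal]
40. n20.key = 14  [f.off + 3]
41. n20.hot = 1  [f.off - 10]
42. n20.pre = 8  [f.off - 3]
43. n22.val = true  [B₀.live == false]
44. n23.off = -8  [terminal]
45. n24.fin = 12  [terminal]
46. n25.off = 22  [terminal]
47. n22.key = 9  [f₁.off * 3 - 57]
48. n22.pre = false  [f₀.off > -8]
49. n18.key = -2  [f.off * 2 - 40]
50. n18.hot = 0  [B₁.hot + B₁.pre - 9]
51. n18.pre = 4  [B₁.key - 10]
52. n16.key = -1  [(if B₀.live then h.fin else B₁.key) - 14]
53. n16.hot = -7  [h.fin - 20]
54. n16.pre = 0  [B₁.key + B₁.hot + 2]
55. n14.idx = "vx"  ["vx"]
56. n14.depth = 26  [h.fin + 6]
57. n26.off = -6  [terminal]
58. n0.idx = "mv"  ["mv"]
59. n0.depth = 1  [S₁.depth + B.key - 32]

27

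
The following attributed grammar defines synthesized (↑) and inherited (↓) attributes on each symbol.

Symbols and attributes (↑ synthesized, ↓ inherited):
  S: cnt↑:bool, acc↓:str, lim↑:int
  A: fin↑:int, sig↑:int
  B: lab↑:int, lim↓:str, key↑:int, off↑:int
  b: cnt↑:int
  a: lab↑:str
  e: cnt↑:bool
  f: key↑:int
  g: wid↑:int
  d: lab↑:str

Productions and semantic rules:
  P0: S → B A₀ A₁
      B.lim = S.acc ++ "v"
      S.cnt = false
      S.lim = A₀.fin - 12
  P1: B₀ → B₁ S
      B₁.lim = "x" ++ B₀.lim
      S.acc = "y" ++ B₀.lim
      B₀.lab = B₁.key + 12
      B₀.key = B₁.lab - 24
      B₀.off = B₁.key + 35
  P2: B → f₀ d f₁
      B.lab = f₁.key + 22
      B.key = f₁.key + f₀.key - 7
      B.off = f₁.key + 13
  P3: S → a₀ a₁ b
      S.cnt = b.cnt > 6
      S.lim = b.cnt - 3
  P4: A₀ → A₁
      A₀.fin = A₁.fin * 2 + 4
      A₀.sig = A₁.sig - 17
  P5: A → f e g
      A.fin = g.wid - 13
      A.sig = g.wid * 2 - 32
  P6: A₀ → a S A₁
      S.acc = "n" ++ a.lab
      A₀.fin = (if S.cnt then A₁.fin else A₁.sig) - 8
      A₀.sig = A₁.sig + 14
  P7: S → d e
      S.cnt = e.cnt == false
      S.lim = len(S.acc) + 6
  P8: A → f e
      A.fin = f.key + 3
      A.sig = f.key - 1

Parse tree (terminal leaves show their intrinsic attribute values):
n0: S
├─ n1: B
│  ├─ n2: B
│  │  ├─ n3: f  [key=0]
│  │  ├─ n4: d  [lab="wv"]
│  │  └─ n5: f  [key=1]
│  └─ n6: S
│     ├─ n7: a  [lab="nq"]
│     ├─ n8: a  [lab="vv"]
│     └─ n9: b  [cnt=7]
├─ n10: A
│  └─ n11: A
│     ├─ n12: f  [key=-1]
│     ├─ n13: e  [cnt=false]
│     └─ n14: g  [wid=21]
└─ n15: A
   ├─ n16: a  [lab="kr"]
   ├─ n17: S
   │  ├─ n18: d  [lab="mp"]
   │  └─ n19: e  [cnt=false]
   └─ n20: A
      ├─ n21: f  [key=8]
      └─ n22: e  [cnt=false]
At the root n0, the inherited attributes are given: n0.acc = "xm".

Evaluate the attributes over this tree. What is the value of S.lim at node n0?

8

1. n0.acc = "xm"  [given at root]
2. n1.lim = "xmv"  [S.acc ++ "v"]
3. n2.lim = "xxmv"  ["x" ++ B₀.lim]
4. n3.key = 0  [terminal]
5. n4.lab = "wv"  [terminal]
6. n5.key = 1  [terminal]
7. n2.lab = 23  [f₁.key + 22]
8. n2.key = -6  [f₁.key + f₀.key - 7]
9. n2.off = 14  [f₁.key + 13]
10. n6.acc = "yxmv"  ["y" ++ B₀.lim]
11. n7.lab = "nq"  [terminal]
12. n8.lab = "vv"  [terminal]
13. n9.cnt = 7  [terminal]
14. n6.cnt = true  [b.cnt > 6]
15. n6.lim = 4  [b.cnt - 3]
16. n1.lab = 6  [B₁.key + 12]
17. n1.key = -1  [B₁.lab - 24]
18. n1.off = 29  [B₁.key + 35]
19. n12.key = -1  [terminal]
20. n13.cnt = false  [terminal]
21. n14.wid = 21  [terminal]
22. n11.fin = 8  [g.wid - 13]
23. n11.sig = 10  [g.wid * 2 - 32]
24. n10.fin = 20  [A₁.fin * 2 + 4]
25. n10.sig = -7  [A₁.sig - 17]
26. n16.lab = "kr"  [terminal]
27. n17.acc = "nkr"  ["n" ++ a.lab]
28. n18.lab = "mp"  [terminal]
29. n19.cnt = false  [terminal]
30. n17.cnt = true  [e.cnt == false]
31. n17.lim = 9  [len(S.acc) + 6]
32. n21.key = 8  [terminal]
33. n22.cnt = false  [terminal]
34. n20.fin = 11  [f.key + 3]
35. n20.sig = 7  [f.key - 1]
36. n15.fin = 3  [(if S.cnt then A₁.fin else A₁.sig) - 8]
37. n15.sig = 21  [A₁.sig + 14]
38. n0.cnt = false  [false]
39. n0.lim = 8  [A₀.fin - 12]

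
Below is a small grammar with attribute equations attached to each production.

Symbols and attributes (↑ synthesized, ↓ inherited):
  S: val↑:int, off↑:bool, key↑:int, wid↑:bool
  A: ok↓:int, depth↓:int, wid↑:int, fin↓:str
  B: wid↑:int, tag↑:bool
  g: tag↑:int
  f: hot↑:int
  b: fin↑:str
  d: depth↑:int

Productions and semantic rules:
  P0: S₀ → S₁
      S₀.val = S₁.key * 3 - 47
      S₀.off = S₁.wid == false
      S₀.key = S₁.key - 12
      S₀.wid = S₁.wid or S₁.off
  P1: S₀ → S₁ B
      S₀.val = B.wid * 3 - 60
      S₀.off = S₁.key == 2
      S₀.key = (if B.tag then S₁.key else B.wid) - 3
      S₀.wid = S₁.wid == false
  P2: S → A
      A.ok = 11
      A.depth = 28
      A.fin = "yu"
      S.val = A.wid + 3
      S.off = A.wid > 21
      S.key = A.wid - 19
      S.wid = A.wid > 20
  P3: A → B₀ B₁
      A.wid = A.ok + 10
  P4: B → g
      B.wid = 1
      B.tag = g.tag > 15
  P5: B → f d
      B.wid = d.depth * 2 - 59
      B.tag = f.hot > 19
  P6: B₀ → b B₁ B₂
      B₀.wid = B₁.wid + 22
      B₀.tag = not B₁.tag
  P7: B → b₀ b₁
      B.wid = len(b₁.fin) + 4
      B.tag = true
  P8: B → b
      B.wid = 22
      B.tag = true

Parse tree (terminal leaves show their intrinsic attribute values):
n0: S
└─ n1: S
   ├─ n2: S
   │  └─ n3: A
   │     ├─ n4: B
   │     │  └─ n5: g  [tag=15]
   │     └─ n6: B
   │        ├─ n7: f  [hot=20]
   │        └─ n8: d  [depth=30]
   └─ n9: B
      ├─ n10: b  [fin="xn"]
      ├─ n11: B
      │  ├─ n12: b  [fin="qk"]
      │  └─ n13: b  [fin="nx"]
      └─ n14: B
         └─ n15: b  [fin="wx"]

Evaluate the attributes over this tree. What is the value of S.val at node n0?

28

1. n3.ok = 11  [11]
2. n3.depth = 28  [28]
3. n3.fin = "yu"  ["yu"]
4. n5.tag = 15  [terminal]
5. n4.wid = 1  [1]
6. n4.tag = false  [g.tag > 15]
7. n7.hot = 20  [terminal]
8. n8.depth = 30  [terminal]
9. n6.wid = 1  [d.depth * 2 - 59]
10. n6.tag = true  [f.hot > 19]
11. n3.wid = 21  [A.ok + 10]
12. n2.val = 24  [A.wid + 3]
13. n2.off = false  [A.wid > 21]
14. n2.key = 2  [A.wid - 19]
15. n2.wid = true  [A.wid > 20]
16. n10.fin = "xn"  [terminal]
17. n12.fin = "qk"  [terminal]
18. n13.fin = "nx"  [terminal]
19. n11.wid = 6  [len(b₁.fin) + 4]
20. n11.tag = true  [true]
21. n15.fin = "wx"  [terminal]
22. n14.wid = 22  [22]
23. n14.tag = true  [true]
24. n9.wid = 28  [B₁.wid + 22]
25. n9.tag = false  [not B₁.tag]
26. n1.val = 24  [B.wid * 3 - 60]
27. n1.off = true  [S₁.key == 2]
28. n1.key = 25  [(if B.tag then S₁.key else B.wid) - 3]
29. n1.wid = false  [S₁.wid == false]
30. n0.val = 28  [S₁.key * 3 - 47]
31. n0.off = true  [S₁.wid == false]
32. n0.key = 13  [S₁.key - 12]
33. n0.wid = true  [S₁.wid or S₁.off]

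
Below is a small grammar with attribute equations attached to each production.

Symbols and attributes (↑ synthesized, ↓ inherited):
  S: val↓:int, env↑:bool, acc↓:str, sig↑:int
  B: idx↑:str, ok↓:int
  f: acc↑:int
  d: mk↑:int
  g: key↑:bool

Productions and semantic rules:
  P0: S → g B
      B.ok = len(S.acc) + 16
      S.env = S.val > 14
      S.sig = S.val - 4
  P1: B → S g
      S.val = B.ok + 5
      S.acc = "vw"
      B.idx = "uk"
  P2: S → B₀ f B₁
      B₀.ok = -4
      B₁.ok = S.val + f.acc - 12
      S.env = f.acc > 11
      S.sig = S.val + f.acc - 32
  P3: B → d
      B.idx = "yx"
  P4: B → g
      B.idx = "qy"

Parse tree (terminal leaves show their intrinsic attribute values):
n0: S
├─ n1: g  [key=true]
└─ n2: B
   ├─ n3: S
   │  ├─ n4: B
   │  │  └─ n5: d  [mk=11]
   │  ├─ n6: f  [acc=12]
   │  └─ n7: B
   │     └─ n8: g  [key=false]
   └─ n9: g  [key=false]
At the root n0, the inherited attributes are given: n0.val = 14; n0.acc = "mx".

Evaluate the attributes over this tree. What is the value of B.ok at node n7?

1. n0.val = 14  [given at root]
2. n0.acc = "mx"  [given at root]
3. n1.key = true  [terminal]
4. n2.ok = 18  [len(S.acc) + 16]
5. n3.val = 23  [B.ok + 5]
6. n3.acc = "vw"  ["vw"]
7. n4.ok = -4  [-4]
8. n5.mk = 11  [terminal]
9. n4.idx = "yx"  ["yx"]
10. n6.acc = 12  [terminal]
11. n7.ok = 23  [S.val + f.acc - 12]
12. n8.key = false  [terminal]
13. n7.idx = "qy"  ["qy"]
14. n3.env = true  [f.acc > 11]
15. n3.sig = 3  [S.val + f.acc - 32]
16. n9.key = false  [terminal]
17. n2.idx = "uk"  ["uk"]
18. n0.env = false  [S.val > 14]
19. n0.sig = 10  [S.val - 4]

23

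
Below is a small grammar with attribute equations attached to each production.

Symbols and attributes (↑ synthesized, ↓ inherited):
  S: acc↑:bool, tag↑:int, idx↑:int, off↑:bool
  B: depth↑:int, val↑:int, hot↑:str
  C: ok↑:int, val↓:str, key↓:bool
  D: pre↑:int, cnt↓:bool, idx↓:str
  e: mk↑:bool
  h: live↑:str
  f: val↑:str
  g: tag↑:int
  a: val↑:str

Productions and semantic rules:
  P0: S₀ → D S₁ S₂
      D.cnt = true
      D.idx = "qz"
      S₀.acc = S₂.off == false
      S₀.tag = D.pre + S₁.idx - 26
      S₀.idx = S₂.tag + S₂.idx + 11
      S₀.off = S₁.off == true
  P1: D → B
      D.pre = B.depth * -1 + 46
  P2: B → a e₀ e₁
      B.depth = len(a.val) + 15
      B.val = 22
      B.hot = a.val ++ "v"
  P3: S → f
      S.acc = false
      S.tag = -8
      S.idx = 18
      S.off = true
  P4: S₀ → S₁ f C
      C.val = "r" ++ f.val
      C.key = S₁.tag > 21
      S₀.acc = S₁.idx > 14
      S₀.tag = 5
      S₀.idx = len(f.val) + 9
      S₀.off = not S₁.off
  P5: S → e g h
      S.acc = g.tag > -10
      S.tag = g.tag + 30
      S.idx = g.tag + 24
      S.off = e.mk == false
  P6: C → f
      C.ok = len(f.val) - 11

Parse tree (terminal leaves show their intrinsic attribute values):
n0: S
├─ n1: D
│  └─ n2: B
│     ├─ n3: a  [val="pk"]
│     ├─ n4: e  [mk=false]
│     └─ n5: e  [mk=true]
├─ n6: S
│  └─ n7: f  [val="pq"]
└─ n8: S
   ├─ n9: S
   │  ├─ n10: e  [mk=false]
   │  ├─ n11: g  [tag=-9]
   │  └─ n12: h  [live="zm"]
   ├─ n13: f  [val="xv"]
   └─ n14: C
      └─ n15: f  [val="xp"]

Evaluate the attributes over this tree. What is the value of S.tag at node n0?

1. n1.cnt = true  [true]
2. n1.idx = "qz"  ["qz"]
3. n3.val = "pk"  [terminal]
4. n4.mk = false  [terminal]
5. n5.mk = true  [terminal]
6. n2.depth = 17  [len(a.val) + 15]
7. n2.val = 22  [22]
8. n2.hot = "pkv"  [a.val ++ "v"]
9. n1.pre = 29  [B.depth * -1 + 46]
10. n7.val = "pq"  [terminal]
11. n6.acc = false  [false]
12. n6.tag = -8  [-8]
13. n6.idx = 18  [18]
14. n6.off = true  [true]
15. n10.mk = false  [terminal]
16. n11.tag = -9  [terminal]
17. n12.live = "zm"  [terminal]
18. n9.acc = true  [g.tag > -10]
19. n9.tag = 21  [g.tag + 30]
20. n9.idx = 15  [g.tag + 24]
21. n9.off = true  [e.mk == false]
22. n13.val = "xv"  [terminal]
23. n14.val = "rxv"  ["r" ++ f.val]
24. n14.key = false  [S₁.tag > 21]
25. n15.val = "xp"  [terminal]
26. n14.ok = -9  [len(f.val) - 11]
27. n8.acc = true  [S₁.idx > 14]
28. n8.tag = 5  [5]
29. n8.idx = 11  [len(f.val) + 9]
30. n8.off = false  [not S₁.off]
31. n0.acc = true  [S₂.off == false]
32. n0.tag = 21  [D.pre + S₁.idx - 26]
33. n0.idx = 27  [S₂.tag + S₂.idx + 11]
34. n0.off = true  [S₁.off == true]

21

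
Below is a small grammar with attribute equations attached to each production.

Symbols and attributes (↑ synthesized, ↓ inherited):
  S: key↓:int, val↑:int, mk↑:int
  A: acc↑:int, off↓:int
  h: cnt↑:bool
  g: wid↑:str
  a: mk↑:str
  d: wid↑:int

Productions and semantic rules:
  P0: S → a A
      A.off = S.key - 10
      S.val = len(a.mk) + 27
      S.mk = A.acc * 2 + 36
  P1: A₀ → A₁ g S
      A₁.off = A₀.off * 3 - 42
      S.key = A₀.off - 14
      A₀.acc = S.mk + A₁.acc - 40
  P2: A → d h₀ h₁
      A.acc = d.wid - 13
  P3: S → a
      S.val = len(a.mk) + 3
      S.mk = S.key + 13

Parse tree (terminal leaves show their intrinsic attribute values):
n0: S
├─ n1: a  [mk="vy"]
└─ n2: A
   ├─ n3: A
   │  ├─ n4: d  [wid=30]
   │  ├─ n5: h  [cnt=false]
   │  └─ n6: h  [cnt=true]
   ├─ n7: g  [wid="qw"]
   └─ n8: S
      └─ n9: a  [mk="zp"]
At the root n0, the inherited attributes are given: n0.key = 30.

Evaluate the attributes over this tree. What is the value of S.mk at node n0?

28

1. n0.key = 30  [given at root]
2. n1.mk = "vy"  [terminal]
3. n2.off = 20  [S.key - 10]
4. n3.off = 18  [A₀.off * 3 - 42]
5. n4.wid = 30  [terminal]
6. n5.cnt = false  [terminal]
7. n6.cnt = true  [terminal]
8. n3.acc = 17  [d.wid - 13]
9. n7.wid = "qw"  [terminal]
10. n8.key = 6  [A₀.off - 14]
11. n9.mk = "zp"  [terminal]
12. n8.val = 5  [len(a.mk) + 3]
13. n8.mk = 19  [S.key + 13]
14. n2.acc = -4  [S.mk + A₁.acc - 40]
15. n0.val = 29  [len(a.mk) + 27]
16. n0.mk = 28  [A.acc * 2 + 36]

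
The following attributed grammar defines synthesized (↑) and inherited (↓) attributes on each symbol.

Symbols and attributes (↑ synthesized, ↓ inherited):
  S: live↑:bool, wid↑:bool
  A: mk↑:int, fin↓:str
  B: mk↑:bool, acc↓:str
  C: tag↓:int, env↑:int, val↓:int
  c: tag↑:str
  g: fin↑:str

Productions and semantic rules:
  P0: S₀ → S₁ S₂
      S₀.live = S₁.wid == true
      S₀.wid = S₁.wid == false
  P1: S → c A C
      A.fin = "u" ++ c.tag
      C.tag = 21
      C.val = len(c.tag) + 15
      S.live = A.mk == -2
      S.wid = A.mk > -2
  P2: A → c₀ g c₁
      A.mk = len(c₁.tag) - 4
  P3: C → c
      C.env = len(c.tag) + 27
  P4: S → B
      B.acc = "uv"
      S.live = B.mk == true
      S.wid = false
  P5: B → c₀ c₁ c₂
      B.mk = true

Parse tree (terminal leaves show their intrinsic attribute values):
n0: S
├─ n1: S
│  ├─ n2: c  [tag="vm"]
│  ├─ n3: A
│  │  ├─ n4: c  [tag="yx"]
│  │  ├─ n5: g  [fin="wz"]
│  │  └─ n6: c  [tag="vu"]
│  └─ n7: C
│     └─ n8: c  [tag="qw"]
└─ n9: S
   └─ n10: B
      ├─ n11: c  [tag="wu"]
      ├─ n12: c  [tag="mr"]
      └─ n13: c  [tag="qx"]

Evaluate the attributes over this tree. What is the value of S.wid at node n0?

1. n2.tag = "vm"  [terminal]
2. n3.fin = "uvm"  ["u" ++ c.tag]
3. n4.tag = "yx"  [terminal]
4. n5.fin = "wz"  [terminal]
5. n6.tag = "vu"  [terminal]
6. n3.mk = -2  [len(c₁.tag) - 4]
7. n7.tag = 21  [21]
8. n7.val = 17  [len(c.tag) + 15]
9. n8.tag = "qw"  [terminal]
10. n7.env = 29  [len(c.tag) + 27]
11. n1.live = true  [A.mk == -2]
12. n1.wid = false  [A.mk > -2]
13. n10.acc = "uv"  ["uv"]
14. n11.tag = "wu"  [terminal]
15. n12.tag = "mr"  [terminal]
16. n13.tag = "qx"  [terminal]
17. n10.mk = true  [true]
18. n9.live = true  [B.mk == true]
19. n9.wid = false  [false]
20. n0.live = false  [S₁.wid == true]
21. n0.wid = true  [S₁.wid == false]

true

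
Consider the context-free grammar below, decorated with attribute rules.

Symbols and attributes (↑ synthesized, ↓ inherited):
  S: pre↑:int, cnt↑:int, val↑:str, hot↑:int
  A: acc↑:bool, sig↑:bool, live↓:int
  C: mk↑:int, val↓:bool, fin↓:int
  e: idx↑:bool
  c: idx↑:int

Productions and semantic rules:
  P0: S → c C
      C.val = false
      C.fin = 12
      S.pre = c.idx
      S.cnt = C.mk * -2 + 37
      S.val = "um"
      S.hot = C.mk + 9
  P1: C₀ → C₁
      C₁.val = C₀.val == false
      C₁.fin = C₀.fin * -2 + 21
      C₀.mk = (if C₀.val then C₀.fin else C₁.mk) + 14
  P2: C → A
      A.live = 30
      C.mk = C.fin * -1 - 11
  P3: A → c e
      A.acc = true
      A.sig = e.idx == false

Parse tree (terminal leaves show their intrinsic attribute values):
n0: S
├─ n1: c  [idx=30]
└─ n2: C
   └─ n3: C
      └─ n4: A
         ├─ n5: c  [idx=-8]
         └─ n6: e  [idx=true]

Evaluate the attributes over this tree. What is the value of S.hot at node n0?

1. n1.idx = 30  [terminal]
2. n2.val = false  [false]
3. n2.fin = 12  [12]
4. n3.val = true  [C₀.val == false]
5. n3.fin = -3  [C₀.fin * -2 + 21]
6. n4.live = 30  [30]
7. n5.idx = -8  [terminal]
8. n6.idx = true  [terminal]
9. n4.acc = true  [true]
10. n4.sig = false  [e.idx == false]
11. n3.mk = -8  [C.fin * -1 - 11]
12. n2.mk = 6  [(if C₀.val then C₀.fin else C₁.mk) + 14]
13. n0.pre = 30  [c.idx]
14. n0.cnt = 25  [C.mk * -2 + 37]
15. n0.val = "um"  ["um"]
16. n0.hot = 15  [C.mk + 9]

15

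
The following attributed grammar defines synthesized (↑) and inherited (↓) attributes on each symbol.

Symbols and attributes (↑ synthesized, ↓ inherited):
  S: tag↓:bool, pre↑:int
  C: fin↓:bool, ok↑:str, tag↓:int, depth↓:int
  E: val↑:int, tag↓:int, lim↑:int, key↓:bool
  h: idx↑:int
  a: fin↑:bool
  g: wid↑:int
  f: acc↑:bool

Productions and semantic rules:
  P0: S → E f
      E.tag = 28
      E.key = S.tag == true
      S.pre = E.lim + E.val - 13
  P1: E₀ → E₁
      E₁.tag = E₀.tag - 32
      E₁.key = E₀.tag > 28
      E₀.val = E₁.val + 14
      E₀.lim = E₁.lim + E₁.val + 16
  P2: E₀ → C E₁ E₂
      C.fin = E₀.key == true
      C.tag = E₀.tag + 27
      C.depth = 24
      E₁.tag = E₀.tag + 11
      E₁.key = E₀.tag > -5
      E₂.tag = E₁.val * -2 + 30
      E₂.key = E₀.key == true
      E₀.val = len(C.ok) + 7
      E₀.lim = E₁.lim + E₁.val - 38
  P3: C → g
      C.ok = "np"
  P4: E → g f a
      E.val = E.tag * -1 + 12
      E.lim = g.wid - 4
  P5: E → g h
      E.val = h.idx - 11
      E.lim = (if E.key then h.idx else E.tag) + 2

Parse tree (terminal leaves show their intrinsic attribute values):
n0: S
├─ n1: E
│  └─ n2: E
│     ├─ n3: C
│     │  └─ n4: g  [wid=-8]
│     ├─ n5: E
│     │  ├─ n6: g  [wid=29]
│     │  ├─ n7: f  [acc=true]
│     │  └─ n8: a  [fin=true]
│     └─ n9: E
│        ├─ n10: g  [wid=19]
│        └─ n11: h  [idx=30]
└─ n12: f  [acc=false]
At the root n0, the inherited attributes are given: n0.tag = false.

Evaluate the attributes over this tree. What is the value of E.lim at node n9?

22

1. n0.tag = false  [given at root]
2. n1.tag = 28  [28]
3. n1.key = false  [S.tag == true]
4. n2.tag = -4  [E₀.tag - 32]
5. n2.key = false  [E₀.tag > 28]
6. n3.fin = false  [E₀.key == true]
7. n3.tag = 23  [E₀.tag + 27]
8. n3.depth = 24  [24]
9. n4.wid = -8  [terminal]
10. n3.ok = "np"  ["np"]
11. n5.tag = 7  [E₀.tag + 11]
12. n5.key = true  [E₀.tag > -5]
13. n6.wid = 29  [terminal]
14. n7.acc = true  [terminal]
15. n8.fin = true  [terminal]
16. n5.val = 5  [E.tag * -1 + 12]
17. n5.lim = 25  [g.wid - 4]
18. n9.tag = 20  [E₁.val * -2 + 30]
19. n9.key = false  [E₀.key == true]
20. n10.wid = 19  [terminal]
21. n11.idx = 30  [terminal]
22. n9.val = 19  [h.idx - 11]
23. n9.lim = 22  [(if E.key then h.idx else E.tag) + 2]
24. n2.val = 9  [len(C.ok) + 7]
25. n2.lim = -8  [E₁.lim + E₁.val - 38]
26. n1.val = 23  [E₁.val + 14]
27. n1.lim = 17  [E₁.lim + E₁.val + 16]
28. n12.acc = false  [terminal]
29. n0.pre = 27  [E.lim + E.val - 13]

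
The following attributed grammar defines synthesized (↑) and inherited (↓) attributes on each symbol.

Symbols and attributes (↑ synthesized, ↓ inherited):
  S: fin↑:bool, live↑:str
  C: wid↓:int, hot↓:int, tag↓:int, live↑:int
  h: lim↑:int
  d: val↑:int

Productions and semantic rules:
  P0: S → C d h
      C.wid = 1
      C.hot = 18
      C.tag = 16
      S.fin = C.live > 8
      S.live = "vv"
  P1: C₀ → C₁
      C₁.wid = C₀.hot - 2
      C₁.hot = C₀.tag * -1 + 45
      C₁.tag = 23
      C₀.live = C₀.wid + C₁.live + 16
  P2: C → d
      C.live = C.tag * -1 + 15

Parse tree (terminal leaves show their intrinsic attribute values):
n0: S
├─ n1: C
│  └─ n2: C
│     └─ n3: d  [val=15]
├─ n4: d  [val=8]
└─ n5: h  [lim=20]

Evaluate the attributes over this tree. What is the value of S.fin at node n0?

true

1. n1.wid = 1  [1]
2. n1.hot = 18  [18]
3. n1.tag = 16  [16]
4. n2.wid = 16  [C₀.hot - 2]
5. n2.hot = 29  [C₀.tag * -1 + 45]
6. n2.tag = 23  [23]
7. n3.val = 15  [terminal]
8. n2.live = -8  [C.tag * -1 + 15]
9. n1.live = 9  [C₀.wid + C₁.live + 16]
10. n4.val = 8  [terminal]
11. n5.lim = 20  [terminal]
12. n0.fin = true  [C.live > 8]
13. n0.live = "vv"  ["vv"]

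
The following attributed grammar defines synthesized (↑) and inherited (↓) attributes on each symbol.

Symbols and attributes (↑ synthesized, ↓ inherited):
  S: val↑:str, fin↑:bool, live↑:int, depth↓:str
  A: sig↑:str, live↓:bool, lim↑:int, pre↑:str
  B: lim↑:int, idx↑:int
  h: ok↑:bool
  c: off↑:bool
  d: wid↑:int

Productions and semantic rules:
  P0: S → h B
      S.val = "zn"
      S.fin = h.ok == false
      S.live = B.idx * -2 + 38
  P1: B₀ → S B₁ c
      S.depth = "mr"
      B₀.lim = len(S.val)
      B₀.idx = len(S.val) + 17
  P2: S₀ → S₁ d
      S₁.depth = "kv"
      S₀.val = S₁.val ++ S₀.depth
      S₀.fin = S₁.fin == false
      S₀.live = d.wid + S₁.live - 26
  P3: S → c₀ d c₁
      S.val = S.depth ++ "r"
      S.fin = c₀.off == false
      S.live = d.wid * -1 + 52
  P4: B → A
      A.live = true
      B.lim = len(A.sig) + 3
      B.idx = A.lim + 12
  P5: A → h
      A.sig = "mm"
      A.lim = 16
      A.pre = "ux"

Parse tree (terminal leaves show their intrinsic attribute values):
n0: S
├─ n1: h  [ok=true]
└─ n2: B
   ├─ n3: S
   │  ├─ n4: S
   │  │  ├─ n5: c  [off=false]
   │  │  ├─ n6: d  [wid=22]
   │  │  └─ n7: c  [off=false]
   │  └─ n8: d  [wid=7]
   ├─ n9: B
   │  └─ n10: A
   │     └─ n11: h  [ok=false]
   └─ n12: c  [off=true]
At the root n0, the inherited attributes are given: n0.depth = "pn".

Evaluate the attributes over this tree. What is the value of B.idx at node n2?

22

1. n0.depth = "pn"  [given at root]
2. n1.ok = true  [terminal]
3. n3.depth = "mr"  ["mr"]
4. n4.depth = "kv"  ["kv"]
5. n5.off = false  [terminal]
6. n6.wid = 22  [terminal]
7. n7.off = false  [terminal]
8. n4.val = "kvr"  [S.depth ++ "r"]
9. n4.fin = true  [c₀.off == false]
10. n4.live = 30  [d.wid * -1 + 52]
11. n8.wid = 7  [terminal]
12. n3.val = "kvrmr"  [S₁.val ++ S₀.depth]
13. n3.fin = false  [S₁.fin == false]
14. n3.live = 11  [d.wid + S₁.live - 26]
15. n10.live = true  [true]
16. n11.ok = false  [terminal]
17. n10.sig = "mm"  ["mm"]
18. n10.lim = 16  [16]
19. n10.pre = "ux"  ["ux"]
20. n9.lim = 5  [len(A.sig) + 3]
21. n9.idx = 28  [A.lim + 12]
22. n12.off = true  [terminal]
23. n2.lim = 5  [len(S.val)]
24. n2.idx = 22  [len(S.val) + 17]
25. n0.val = "zn"  ["zn"]
26. n0.fin = false  [h.ok == false]
27. n0.live = -6  [B.idx * -2 + 38]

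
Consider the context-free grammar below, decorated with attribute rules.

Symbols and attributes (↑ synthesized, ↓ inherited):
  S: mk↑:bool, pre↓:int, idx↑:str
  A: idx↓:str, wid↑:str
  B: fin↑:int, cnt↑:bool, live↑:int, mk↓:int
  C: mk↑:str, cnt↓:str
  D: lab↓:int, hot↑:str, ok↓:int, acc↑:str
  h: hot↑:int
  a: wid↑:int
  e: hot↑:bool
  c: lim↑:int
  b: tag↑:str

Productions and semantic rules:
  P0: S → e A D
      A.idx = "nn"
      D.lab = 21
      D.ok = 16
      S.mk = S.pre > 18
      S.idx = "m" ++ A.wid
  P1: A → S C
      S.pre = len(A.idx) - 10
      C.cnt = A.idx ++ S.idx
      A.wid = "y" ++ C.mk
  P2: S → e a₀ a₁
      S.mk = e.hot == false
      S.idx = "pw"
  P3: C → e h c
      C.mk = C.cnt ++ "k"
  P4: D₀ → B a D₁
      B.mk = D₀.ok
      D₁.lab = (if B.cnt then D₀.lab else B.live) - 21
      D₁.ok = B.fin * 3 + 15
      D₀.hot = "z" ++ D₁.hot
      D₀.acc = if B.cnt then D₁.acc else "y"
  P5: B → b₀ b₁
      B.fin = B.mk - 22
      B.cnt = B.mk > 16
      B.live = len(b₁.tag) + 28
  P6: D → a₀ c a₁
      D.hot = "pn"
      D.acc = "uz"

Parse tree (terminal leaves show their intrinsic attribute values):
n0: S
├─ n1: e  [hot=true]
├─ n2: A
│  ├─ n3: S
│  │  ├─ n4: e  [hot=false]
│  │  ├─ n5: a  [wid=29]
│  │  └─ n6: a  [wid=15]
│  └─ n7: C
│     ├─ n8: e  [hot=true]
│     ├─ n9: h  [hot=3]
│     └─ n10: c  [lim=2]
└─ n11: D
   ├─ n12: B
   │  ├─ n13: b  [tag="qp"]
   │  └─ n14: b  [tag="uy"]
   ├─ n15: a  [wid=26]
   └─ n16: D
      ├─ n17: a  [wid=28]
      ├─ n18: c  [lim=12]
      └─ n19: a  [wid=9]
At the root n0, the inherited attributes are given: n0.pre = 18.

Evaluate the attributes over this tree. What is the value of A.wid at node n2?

1. n0.pre = 18  [given at root]
2. n1.hot = true  [terminal]
3. n2.idx = "nn"  ["nn"]
4. n3.pre = -8  [len(A.idx) - 10]
5. n4.hot = false  [terminal]
6. n5.wid = 29  [terminal]
7. n6.wid = 15  [terminal]
8. n3.mk = true  [e.hot == false]
9. n3.idx = "pw"  ["pw"]
10. n7.cnt = "nnpw"  [A.idx ++ S.idx]
11. n8.hot = true  [terminal]
12. n9.hot = 3  [terminal]
13. n10.lim = 2  [terminal]
14. n7.mk = "nnpwk"  [C.cnt ++ "k"]
15. n2.wid = "ynnpwk"  ["y" ++ C.mk]
16. n11.lab = 21  [21]
17. n11.ok = 16  [16]
18. n12.mk = 16  [D₀.ok]
19. n13.tag = "qp"  [terminal]
20. n14.tag = "uy"  [terminal]
21. n12.fin = -6  [B.mk - 22]
22. n12.cnt = false  [B.mk > 16]
23. n12.live = 30  [len(b₁.tag) + 28]
24. n15.wid = 26  [terminal]
25. n16.lab = 9  [(if B.cnt then D₀.lab else B.live) - 21]
26. n16.ok = -3  [B.fin * 3 + 15]
27. n17.wid = 28  [terminal]
28. n18.lim = 12  [terminal]
29. n19.wid = 9  [terminal]
30. n16.hot = "pn"  ["pn"]
31. n16.acc = "uz"  ["uz"]
32. n11.hot = "zpn"  ["z" ++ D₁.hot]
33. n11.acc = "y"  [if B.cnt then D₁.acc else "y"]
34. n0.mk = false  [S.pre > 18]
35. n0.idx = "mynnpwk"  ["m" ++ A.wid]

"ynnpwk"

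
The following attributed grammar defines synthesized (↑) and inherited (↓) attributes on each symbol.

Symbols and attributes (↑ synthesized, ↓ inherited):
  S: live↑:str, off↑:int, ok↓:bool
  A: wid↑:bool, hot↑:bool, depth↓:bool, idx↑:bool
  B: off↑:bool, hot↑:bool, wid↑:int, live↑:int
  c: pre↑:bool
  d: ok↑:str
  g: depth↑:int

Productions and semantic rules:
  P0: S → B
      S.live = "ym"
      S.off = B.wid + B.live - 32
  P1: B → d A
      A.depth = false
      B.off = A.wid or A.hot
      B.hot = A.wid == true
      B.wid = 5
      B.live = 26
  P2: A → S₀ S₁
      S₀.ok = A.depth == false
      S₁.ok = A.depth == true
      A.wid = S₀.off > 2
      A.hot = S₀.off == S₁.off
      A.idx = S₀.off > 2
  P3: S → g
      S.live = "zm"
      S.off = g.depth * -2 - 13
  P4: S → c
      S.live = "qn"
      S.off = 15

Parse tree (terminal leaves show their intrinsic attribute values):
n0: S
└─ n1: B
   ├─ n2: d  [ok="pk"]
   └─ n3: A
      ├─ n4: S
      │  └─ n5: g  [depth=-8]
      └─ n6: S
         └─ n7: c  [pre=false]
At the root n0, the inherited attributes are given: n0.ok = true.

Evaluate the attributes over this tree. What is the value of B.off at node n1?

1. n0.ok = true  [given at root]
2. n2.ok = "pk"  [terminal]
3. n3.depth = false  [false]
4. n4.ok = true  [A.depth == false]
5. n5.depth = -8  [terminal]
6. n4.live = "zm"  ["zm"]
7. n4.off = 3  [g.depth * -2 - 13]
8. n6.ok = false  [A.depth == true]
9. n7.pre = false  [terminal]
10. n6.live = "qn"  ["qn"]
11. n6.off = 15  [15]
12. n3.wid = true  [S₀.off > 2]
13. n3.hot = false  [S₀.off == S₁.off]
14. n3.idx = true  [S₀.off > 2]
15. n1.off = true  [A.wid or A.hot]
16. n1.hot = true  [A.wid == true]
17. n1.wid = 5  [5]
18. n1.live = 26  [26]
19. n0.live = "ym"  ["ym"]
20. n0.off = -1  [B.wid + B.live - 32]

true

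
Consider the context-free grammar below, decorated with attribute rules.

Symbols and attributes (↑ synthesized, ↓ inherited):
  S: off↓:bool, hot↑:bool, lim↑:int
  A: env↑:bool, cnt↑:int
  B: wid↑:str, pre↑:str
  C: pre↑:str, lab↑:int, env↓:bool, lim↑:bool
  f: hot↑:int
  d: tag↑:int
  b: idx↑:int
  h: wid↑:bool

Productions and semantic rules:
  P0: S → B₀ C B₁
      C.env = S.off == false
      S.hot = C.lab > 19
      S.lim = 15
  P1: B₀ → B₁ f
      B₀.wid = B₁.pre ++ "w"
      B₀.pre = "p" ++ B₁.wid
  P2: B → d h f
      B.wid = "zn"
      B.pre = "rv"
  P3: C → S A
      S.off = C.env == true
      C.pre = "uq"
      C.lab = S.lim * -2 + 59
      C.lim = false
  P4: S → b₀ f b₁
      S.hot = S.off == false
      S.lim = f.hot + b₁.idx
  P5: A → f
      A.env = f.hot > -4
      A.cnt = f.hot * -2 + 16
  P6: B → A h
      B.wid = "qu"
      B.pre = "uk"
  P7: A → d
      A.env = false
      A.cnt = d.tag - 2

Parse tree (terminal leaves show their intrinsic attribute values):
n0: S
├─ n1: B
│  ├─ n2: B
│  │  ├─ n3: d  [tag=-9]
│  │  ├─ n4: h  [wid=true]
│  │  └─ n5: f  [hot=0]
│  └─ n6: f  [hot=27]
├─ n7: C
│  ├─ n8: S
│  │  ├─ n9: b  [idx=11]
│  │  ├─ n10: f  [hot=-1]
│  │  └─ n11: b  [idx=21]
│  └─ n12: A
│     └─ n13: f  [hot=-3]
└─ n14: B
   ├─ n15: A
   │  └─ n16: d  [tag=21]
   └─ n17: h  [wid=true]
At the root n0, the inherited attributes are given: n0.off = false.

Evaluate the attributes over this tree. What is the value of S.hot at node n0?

false

1. n0.off = false  [given at root]
2. n3.tag = -9  [terminal]
3. n4.wid = true  [terminal]
4. n5.hot = 0  [terminal]
5. n2.wid = "zn"  ["zn"]
6. n2.pre = "rv"  ["rv"]
7. n6.hot = 27  [terminal]
8. n1.wid = "rvw"  [B₁.pre ++ "w"]
9. n1.pre = "pzn"  ["p" ++ B₁.wid]
10. n7.env = true  [S.off == false]
11. n8.off = true  [C.env == true]
12. n9.idx = 11  [terminal]
13. n10.hot = -1  [terminal]
14. n11.idx = 21  [terminal]
15. n8.hot = false  [S.off == false]
16. n8.lim = 20  [f.hot + b₁.idx]
17. n13.hot = -3  [terminal]
18. n12.env = true  [f.hot > -4]
19. n12.cnt = 22  [f.hot * -2 + 16]
20. n7.pre = "uq"  ["uq"]
21. n7.lab = 19  [S.lim * -2 + 59]
22. n7.lim = false  [false]
23. n16.tag = 21  [terminal]
24. n15.env = false  [false]
25. n15.cnt = 19  [d.tag - 2]
26. n17.wid = true  [terminal]
27. n14.wid = "qu"  ["qu"]
28. n14.pre = "uk"  ["uk"]
29. n0.hot = false  [C.lab > 19]
30. n0.lim = 15  [15]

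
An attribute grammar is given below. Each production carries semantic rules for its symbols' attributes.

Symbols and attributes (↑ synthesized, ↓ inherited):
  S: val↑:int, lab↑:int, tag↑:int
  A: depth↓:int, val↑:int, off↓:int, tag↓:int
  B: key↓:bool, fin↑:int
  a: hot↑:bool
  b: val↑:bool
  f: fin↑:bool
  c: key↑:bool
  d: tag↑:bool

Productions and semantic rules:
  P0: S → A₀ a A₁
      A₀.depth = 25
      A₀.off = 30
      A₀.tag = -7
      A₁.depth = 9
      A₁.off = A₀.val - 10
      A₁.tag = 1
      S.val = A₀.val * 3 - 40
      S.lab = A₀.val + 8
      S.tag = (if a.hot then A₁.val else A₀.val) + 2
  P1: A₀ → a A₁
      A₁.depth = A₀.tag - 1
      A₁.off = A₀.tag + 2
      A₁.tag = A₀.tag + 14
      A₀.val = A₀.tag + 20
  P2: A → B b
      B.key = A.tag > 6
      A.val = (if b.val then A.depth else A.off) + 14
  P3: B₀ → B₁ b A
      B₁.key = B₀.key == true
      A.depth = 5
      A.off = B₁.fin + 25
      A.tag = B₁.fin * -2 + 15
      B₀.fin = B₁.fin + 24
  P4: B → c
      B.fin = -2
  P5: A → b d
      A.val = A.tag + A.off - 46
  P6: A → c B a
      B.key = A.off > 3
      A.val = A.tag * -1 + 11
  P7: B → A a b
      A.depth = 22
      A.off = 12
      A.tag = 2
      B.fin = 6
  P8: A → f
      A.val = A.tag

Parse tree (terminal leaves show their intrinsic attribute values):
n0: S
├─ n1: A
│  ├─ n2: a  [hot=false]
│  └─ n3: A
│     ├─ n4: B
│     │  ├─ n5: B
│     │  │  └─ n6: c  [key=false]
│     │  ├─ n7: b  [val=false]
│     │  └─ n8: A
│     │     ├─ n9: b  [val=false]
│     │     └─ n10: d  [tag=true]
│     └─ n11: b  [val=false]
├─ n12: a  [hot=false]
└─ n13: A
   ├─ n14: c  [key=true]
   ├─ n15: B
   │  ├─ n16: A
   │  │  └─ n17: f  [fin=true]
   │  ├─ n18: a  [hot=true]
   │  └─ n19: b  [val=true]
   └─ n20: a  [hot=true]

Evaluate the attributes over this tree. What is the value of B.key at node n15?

false

1. n1.depth = 25  [25]
2. n1.off = 30  [30]
3. n1.tag = -7  [-7]
4. n2.hot = false  [terminal]
5. n3.depth = -8  [A₀.tag - 1]
6. n3.off = -5  [A₀.tag + 2]
7. n3.tag = 7  [A₀.tag + 14]
8. n4.key = true  [A.tag > 6]
9. n5.key = true  [B₀.key == true]
10. n6.key = false  [terminal]
11. n5.fin = -2  [-2]
12. n7.val = false  [terminal]
13. n8.depth = 5  [5]
14. n8.off = 23  [B₁.fin + 25]
15. n8.tag = 19  [B₁.fin * -2 + 15]
16. n9.val = false  [terminal]
17. n10.tag = true  [terminal]
18. n8.val = -4  [A.tag + A.off - 46]
19. n4.fin = 22  [B₁.fin + 24]
20. n11.val = false  [terminal]
21. n3.val = 9  [(if b.val then A.depth else A.off) + 14]
22. n1.val = 13  [A₀.tag + 20]
23. n12.hot = false  [terminal]
24. n13.depth = 9  [9]
25. n13.off = 3  [A₀.val - 10]
26. n13.tag = 1  [1]
27. n14.key = true  [terminal]
28. n15.key = false  [A.off > 3]
29. n16.depth = 22  [22]
30. n16.off = 12  [12]
31. n16.tag = 2  [2]
32. n17.fin = true  [terminal]
33. n16.val = 2  [A.tag]
34. n18.hot = true  [terminal]
35. n19.val = true  [terminal]
36. n15.fin = 6  [6]
37. n20.hot = true  [terminal]
38. n13.val = 10  [A.tag * -1 + 11]
39. n0.val = -1  [A₀.val * 3 - 40]
40. n0.lab = 21  [A₀.val + 8]
41. n0.tag = 15  [(if a.hot then A₁.val else A₀.val) + 2]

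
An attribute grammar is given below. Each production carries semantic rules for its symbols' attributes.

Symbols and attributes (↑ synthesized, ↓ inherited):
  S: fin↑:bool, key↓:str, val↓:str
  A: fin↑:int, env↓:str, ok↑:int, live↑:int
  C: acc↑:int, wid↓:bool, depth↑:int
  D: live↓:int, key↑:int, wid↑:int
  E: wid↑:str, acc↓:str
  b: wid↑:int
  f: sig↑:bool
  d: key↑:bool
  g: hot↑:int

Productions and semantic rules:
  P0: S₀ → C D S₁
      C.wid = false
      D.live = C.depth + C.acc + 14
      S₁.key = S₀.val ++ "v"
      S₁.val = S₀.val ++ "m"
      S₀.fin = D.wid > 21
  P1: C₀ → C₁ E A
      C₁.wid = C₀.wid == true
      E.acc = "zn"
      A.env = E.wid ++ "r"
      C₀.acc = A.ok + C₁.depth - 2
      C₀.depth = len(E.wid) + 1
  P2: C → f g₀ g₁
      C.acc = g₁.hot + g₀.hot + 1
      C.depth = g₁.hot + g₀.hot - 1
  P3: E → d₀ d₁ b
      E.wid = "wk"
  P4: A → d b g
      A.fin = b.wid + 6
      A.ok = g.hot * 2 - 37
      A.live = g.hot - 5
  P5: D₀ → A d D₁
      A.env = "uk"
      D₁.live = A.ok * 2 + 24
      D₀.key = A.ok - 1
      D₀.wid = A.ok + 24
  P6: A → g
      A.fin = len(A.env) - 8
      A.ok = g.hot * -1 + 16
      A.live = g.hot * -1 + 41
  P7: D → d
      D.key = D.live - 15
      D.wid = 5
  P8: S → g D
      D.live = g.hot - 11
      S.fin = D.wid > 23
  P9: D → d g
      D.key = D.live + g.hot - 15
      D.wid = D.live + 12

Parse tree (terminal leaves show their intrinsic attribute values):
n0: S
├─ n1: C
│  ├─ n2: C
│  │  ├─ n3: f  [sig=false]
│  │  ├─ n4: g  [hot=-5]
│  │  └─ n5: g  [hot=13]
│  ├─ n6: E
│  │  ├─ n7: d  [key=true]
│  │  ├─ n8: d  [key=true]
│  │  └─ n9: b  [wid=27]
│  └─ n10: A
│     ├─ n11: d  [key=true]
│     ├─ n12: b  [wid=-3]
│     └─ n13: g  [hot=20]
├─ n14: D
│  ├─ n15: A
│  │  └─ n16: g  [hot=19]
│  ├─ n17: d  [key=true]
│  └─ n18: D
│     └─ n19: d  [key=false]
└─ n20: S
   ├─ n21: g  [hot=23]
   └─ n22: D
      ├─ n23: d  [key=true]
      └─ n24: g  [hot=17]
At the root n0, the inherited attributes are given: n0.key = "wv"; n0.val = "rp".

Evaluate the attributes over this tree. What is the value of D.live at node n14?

1. n0.key = "wv"  [given at root]
2. n0.val = "rp"  [given at root]
3. n1.wid = false  [false]
4. n2.wid = false  [C₀.wid == true]
5. n3.sig = false  [terminal]
6. n4.hot = -5  [terminal]
7. n5.hot = 13  [terminal]
8. n2.acc = 9  [g₁.hot + g₀.hot + 1]
9. n2.depth = 7  [g₁.hot + g₀.hot - 1]
10. n6.acc = "zn"  ["zn"]
11. n7.key = true  [terminal]
12. n8.key = true  [terminal]
13. n9.wid = 27  [terminal]
14. n6.wid = "wk"  ["wk"]
15. n10.env = "wkr"  [E.wid ++ "r"]
16. n11.key = true  [terminal]
17. n12.wid = -3  [terminal]
18. n13.hot = 20  [terminal]
19. n10.fin = 3  [b.wid + 6]
20. n10.ok = 3  [g.hot * 2 - 37]
21. n10.live = 15  [g.hot - 5]
22. n1.acc = 8  [A.ok + C₁.depth - 2]
23. n1.depth = 3  [len(E.wid) + 1]
24. n14.live = 25  [C.depth + C.acc + 14]
25. n15.env = "uk"  ["uk"]
26. n16.hot = 19  [terminal]
27. n15.fin = -6  [len(A.env) - 8]
28. n15.ok = -3  [g.hot * -1 + 16]
29. n15.live = 22  [g.hot * -1 + 41]
30. n17.key = true  [terminal]
31. n18.live = 18  [A.ok * 2 + 24]
32. n19.key = false  [terminal]
33. n18.key = 3  [D.live - 15]
34. n18.wid = 5  [5]
35. n14.key = -4  [A.ok - 1]
36. n14.wid = 21  [A.ok + 24]
37. n20.key = "rpv"  [S₀.val ++ "v"]
38. n20.val = "rpm"  [S₀.val ++ "m"]
39. n21.hot = 23  [terminal]
40. n22.live = 12  [g.hot - 11]
41. n23.key = true  [terminal]
42. n24.hot = 17  [terminal]
43. n22.key = 14  [D.live + g.hot - 15]
44. n22.wid = 24  [D.live + 12]
45. n20.fin = true  [D.wid > 23]
46. n0.fin = false  [D.wid > 21]

25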